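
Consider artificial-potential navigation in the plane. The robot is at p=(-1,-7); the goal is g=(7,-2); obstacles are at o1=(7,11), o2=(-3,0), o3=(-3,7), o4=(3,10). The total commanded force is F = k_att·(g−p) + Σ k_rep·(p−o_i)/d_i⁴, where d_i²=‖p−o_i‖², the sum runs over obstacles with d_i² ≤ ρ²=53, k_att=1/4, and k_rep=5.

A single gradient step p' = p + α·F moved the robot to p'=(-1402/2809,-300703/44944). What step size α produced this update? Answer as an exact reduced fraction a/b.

α = 1/4

F_att = 1/4·(g−p) = 1/4·(8,5) = (2.0000,1.2500)
o1: d²=388 > ρ²=53 → inactive
o2: d²=53 ≤ ρ²=53; F_rep = 5·(2,-7)/53² = (0.0036,-0.0125)
o3: d²=200 > ρ²=53 → inactive
o4: d²=305 > ρ²=53 → inactive
F = F_att + ΣF_rep = (2.0036,1.2375)
Δp = p'−p = (0.5009,0.3094); α = Δx/Fx = (1407/2809) / (5628/2809) = 1/4
check: Δy/Fy = (13905/44944) / (13905/11236) = 1/4 ✓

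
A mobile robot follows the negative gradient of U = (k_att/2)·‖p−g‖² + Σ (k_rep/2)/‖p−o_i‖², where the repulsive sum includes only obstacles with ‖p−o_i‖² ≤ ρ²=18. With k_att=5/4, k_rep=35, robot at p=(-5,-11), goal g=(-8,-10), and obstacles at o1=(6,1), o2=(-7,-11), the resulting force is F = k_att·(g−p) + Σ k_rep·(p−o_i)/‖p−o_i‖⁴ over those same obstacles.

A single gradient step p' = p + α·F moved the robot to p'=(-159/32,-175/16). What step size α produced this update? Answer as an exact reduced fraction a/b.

F_att = 5/4·(g−p) = 5/4·(-3,1) = (-3.7500,1.2500)
o1: d²=265 > ρ²=18 → inactive
o2: d²=4 ≤ ρ²=18; F_rep = 35·(2,0)/4² = (4.3750,0.0000)
F = F_att + ΣF_rep = (0.6250,1.2500)
Δp = p'−p = (0.0312,0.0625); α = Δx/Fx = (1/32) / (5/8) = 1/20
check: Δy/Fy = (1/16) / (5/4) = 1/20 ✓

α = 1/20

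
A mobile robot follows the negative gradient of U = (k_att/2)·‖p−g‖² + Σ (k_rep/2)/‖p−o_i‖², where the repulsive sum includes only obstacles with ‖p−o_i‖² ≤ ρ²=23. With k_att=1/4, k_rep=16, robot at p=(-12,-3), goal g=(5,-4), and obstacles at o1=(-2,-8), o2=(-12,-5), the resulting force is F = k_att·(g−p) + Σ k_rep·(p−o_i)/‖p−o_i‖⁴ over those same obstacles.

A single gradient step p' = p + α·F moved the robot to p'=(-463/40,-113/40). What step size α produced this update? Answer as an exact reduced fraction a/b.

α = 1/10

F_att = 1/4·(g−p) = 1/4·(17,-1) = (4.2500,-0.2500)
o1: d²=125 > ρ²=23 → inactive
o2: d²=4 ≤ ρ²=23; F_rep = 16·(0,2)/4² = (0.0000,2.0000)
F = F_att + ΣF_rep = (4.2500,1.7500)
Δp = p'−p = (0.4250,0.1750); α = Δx/Fx = (17/40) / (17/4) = 1/10
check: Δy/Fy = (7/40) / (7/4) = 1/10 ✓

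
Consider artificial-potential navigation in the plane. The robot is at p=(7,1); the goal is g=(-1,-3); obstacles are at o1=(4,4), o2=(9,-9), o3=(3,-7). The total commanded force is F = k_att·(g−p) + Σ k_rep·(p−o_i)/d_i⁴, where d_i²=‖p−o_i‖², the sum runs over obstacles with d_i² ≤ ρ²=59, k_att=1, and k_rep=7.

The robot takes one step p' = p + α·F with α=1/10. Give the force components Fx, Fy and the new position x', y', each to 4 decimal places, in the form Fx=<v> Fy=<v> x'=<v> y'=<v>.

F_att = 1·(g−p) = 1·(-8,-4) = (-8.0000,-4.0000)
o1: d²=18 ≤ ρ²=59; F_rep = 7·(3,-3)/18² = (0.0648,-0.0648)
o2: d²=104 > ρ²=59 → inactive
o3: d²=80 > ρ²=59 → inactive
F = F_att + ΣF_rep = (-7.9352,-4.0648)
p' = p + 1/10·F = (6.2065,0.5935)

Fx=-7.9352 Fy=-4.0648 x'=6.2065 y'=0.5935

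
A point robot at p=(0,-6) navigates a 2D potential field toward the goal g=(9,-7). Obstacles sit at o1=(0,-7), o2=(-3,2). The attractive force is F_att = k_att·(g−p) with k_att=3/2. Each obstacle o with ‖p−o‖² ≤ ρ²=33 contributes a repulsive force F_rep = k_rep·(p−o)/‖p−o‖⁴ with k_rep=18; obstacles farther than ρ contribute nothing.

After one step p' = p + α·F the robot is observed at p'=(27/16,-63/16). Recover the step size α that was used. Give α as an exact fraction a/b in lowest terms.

F_att = 3/2·(g−p) = 3/2·(9,-1) = (13.5000,-1.5000)
o1: d²=1 ≤ ρ²=33; F_rep = 18·(0,1)/1² = (0.0000,18.0000)
o2: d²=73 > ρ²=33 → inactive
F = F_att + ΣF_rep = (13.5000,16.5000)
Δp = p'−p = (1.6875,2.0625); α = Δx/Fx = (27/16) / (27/2) = 1/8
check: Δy/Fy = (33/16) / (33/2) = 1/8 ✓

α = 1/8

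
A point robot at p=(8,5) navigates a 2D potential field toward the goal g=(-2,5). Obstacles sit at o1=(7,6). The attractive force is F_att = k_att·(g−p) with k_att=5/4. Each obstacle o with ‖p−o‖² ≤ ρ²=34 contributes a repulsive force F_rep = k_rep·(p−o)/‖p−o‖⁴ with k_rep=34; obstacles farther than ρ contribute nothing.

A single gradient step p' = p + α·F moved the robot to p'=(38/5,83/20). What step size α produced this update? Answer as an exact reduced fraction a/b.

F_att = 5/4·(g−p) = 5/4·(-10,0) = (-12.5000,0.0000)
o1: d²=2 ≤ ρ²=34; F_rep = 34·(1,-1)/2² = (8.5000,-8.5000)
F = F_att + ΣF_rep = (-4.0000,-8.5000)
Δp = p'−p = (-0.4000,-0.8500); α = Δx/Fx = (-2/5) / (-4) = 1/10
check: Δy/Fy = (-17/20) / (-17/2) = 1/10 ✓

α = 1/10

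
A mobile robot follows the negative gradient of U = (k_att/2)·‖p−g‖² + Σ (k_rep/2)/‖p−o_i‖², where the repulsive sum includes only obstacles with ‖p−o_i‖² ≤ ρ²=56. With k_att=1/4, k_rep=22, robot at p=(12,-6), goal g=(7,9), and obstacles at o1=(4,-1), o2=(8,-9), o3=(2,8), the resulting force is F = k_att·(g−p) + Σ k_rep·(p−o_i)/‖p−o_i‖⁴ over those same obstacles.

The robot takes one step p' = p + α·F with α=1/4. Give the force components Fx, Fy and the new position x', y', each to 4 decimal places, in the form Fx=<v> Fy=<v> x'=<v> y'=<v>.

F_att = 1/4·(g−p) = 1/4·(-5,15) = (-1.2500,3.7500)
o1: d²=89 > ρ²=56 → inactive
o2: d²=25 ≤ ρ²=56; F_rep = 22·(4,3)/25² = (0.1408,0.1056)
o3: d²=296 > ρ²=56 → inactive
F = F_att + ΣF_rep = (-1.1092,3.8556)
p' = p + 1/4·F = (11.7227,-5.0361)

Fx=-1.1092 Fy=3.8556 x'=11.7227 y'=-5.0361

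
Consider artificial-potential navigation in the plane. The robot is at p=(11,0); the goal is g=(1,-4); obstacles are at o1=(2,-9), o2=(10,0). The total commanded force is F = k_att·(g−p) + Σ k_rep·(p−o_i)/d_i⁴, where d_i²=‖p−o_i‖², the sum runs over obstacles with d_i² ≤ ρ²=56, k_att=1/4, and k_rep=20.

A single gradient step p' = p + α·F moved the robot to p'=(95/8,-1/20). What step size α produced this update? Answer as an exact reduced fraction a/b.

F_att = 1/4·(g−p) = 1/4·(-10,-4) = (-2.5000,-1.0000)
o1: d²=162 > ρ²=56 → inactive
o2: d²=1 ≤ ρ²=56; F_rep = 20·(1,0)/1² = (20.0000,0.0000)
F = F_att + ΣF_rep = (17.5000,-1.0000)
Δp = p'−p = (0.8750,-0.0500); α = Δx/Fx = (7/8) / (35/2) = 1/20
check: Δy/Fy = (-1/20) / (-1) = 1/20 ✓

α = 1/20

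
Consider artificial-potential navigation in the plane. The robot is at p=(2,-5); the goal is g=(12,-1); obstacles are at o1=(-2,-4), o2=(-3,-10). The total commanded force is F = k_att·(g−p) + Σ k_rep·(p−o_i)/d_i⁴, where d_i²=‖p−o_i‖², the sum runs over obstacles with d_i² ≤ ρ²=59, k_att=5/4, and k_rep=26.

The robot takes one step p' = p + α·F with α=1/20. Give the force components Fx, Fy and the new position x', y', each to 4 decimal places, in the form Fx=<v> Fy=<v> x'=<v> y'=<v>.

F_att = 5/4·(g−p) = 5/4·(10,4) = (12.5000,5.0000)
o1: d²=17 ≤ ρ²=59; F_rep = 26·(4,-1)/17² = (0.3599,-0.0900)
o2: d²=50 ≤ ρ²=59; F_rep = 26·(5,5)/50² = (0.0520,0.0520)
F = F_att + ΣF_rep = (12.9119,4.9620)
p' = p + 1/20·F = (2.6456,-4.7519)

Fx=12.9119 Fy=4.9620 x'=2.6456 y'=-4.7519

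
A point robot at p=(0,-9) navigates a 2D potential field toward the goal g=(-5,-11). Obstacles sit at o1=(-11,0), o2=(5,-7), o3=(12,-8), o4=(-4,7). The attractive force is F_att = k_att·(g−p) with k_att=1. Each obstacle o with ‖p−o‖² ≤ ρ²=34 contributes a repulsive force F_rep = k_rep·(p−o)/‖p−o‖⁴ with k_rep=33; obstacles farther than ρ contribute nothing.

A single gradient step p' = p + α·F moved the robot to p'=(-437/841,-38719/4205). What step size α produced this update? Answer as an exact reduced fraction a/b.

α = 1/10

F_att = 1·(g−p) = 1·(-5,-2) = (-5.0000,-2.0000)
o1: d²=202 > ρ²=34 → inactive
o2: d²=29 ≤ ρ²=34; F_rep = 33·(-5,-2)/29² = (-0.1962,-0.0785)
o3: d²=145 > ρ²=34 → inactive
o4: d²=272 > ρ²=34 → inactive
F = F_att + ΣF_rep = (-5.1962,-2.0785)
Δp = p'−p = (-0.5196,-0.2078); α = Δx/Fx = (-437/841) / (-4370/841) = 1/10
check: Δy/Fy = (-874/4205) / (-1748/841) = 1/10 ✓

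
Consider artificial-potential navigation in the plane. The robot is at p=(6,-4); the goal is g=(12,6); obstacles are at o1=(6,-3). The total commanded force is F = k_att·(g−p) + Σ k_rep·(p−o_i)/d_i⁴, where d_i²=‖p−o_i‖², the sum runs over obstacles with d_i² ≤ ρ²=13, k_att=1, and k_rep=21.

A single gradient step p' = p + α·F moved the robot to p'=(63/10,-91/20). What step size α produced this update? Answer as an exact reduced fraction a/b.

α = 1/20

F_att = 1·(g−p) = 1·(6,10) = (6.0000,10.0000)
o1: d²=1 ≤ ρ²=13; F_rep = 21·(0,-1)/1² = (0.0000,-21.0000)
F = F_att + ΣF_rep = (6.0000,-11.0000)
Δp = p'−p = (0.3000,-0.5500); α = Δx/Fx = (3/10) / (6) = 1/20
check: Δy/Fy = (-11/20) / (-11) = 1/20 ✓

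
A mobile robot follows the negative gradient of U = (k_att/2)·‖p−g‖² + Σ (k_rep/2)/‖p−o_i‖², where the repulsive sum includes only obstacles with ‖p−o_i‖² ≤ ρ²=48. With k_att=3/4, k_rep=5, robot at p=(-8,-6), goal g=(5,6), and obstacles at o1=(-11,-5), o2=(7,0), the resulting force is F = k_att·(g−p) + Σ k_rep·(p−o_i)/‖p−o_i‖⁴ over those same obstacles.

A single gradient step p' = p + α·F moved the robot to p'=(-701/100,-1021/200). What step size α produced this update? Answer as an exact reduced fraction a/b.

α = 1/10

F_att = 3/4·(g−p) = 3/4·(13,12) = (9.7500,9.0000)
o1: d²=10 ≤ ρ²=48; F_rep = 5·(3,-1)/10² = (0.1500,-0.0500)
o2: d²=261 > ρ²=48 → inactive
F = F_att + ΣF_rep = (9.9000,8.9500)
Δp = p'−p = (0.9900,0.8950); α = Δx/Fx = (99/100) / (99/10) = 1/10
check: Δy/Fy = (179/200) / (179/20) = 1/10 ✓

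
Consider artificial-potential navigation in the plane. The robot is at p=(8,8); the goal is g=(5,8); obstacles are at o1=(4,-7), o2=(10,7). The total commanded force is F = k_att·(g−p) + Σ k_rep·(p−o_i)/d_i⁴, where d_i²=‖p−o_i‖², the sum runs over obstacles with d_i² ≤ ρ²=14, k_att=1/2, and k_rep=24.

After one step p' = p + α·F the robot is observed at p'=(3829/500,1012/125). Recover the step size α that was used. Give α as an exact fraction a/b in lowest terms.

F_att = 1/2·(g−p) = 1/2·(-3,0) = (-1.5000,0.0000)
o1: d²=241 > ρ²=14 → inactive
o2: d²=5 ≤ ρ²=14; F_rep = 24·(-2,1)/5² = (-1.9200,0.9600)
F = F_att + ΣF_rep = (-3.4200,0.9600)
Δp = p'−p = (-0.3420,0.0960); α = Δx/Fx = (-171/500) / (-171/50) = 1/10
check: Δy/Fy = (12/125) / (24/25) = 1/10 ✓

α = 1/10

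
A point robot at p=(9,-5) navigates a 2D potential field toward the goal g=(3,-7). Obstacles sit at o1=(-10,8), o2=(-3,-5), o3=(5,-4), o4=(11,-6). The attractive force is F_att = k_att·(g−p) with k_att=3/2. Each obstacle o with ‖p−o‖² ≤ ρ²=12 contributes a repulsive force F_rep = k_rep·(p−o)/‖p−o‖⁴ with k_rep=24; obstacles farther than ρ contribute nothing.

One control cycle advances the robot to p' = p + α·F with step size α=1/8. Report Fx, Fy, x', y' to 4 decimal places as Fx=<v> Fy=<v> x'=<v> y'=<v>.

Fx=-10.9200 Fy=-2.0400 x'=7.6350 y'=-5.2550

F_att = 3/2·(g−p) = 3/2·(-6,-2) = (-9.0000,-3.0000)
o1: d²=530 > ρ²=12 → inactive
o2: d²=144 > ρ²=12 → inactive
o3: d²=17 > ρ²=12 → inactive
o4: d²=5 ≤ ρ²=12; F_rep = 24·(-2,1)/5² = (-1.9200,0.9600)
F = F_att + ΣF_rep = (-10.9200,-2.0400)
p' = p + 1/8·F = (7.6350,-5.2550)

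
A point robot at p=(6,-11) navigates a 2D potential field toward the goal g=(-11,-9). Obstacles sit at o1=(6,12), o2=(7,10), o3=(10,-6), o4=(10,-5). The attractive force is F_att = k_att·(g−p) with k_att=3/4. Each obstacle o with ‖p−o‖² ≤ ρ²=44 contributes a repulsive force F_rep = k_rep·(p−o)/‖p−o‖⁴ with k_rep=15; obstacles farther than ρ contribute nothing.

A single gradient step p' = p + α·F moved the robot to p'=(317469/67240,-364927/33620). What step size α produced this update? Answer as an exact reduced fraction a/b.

α = 1/10

F_att = 3/4·(g−p) = 3/4·(-17,2) = (-12.7500,1.5000)
o1: d²=529 > ρ²=44 → inactive
o2: d²=442 > ρ²=44 → inactive
o3: d²=41 ≤ ρ²=44; F_rep = 15·(-4,-5)/41² = (-0.0357,-0.0446)
o4: d²=52 > ρ²=44 → inactive
F = F_att + ΣF_rep = (-12.7857,1.4554)
Δp = p'−p = (-1.2786,0.1455); α = Δx/Fx = (-85971/67240) / (-85971/6724) = 1/10
check: Δy/Fy = (4893/33620) / (4893/3362) = 1/10 ✓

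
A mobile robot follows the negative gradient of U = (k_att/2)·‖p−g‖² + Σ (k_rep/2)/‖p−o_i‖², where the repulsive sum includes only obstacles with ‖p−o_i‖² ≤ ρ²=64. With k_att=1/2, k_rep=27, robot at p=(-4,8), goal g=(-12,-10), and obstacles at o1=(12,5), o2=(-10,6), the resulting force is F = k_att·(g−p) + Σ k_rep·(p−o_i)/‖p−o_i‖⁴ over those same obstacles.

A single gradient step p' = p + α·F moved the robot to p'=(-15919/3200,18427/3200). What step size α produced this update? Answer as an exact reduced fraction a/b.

α = 1/4

F_att = 1/2·(g−p) = 1/2·(-8,-18) = (-4.0000,-9.0000)
o1: d²=265 > ρ²=64 → inactive
o2: d²=40 ≤ ρ²=64; F_rep = 27·(6,2)/40² = (0.1013,0.0338)
F = F_att + ΣF_rep = (-3.8988,-8.9663)
Δp = p'−p = (-0.9747,-2.2416); α = Δx/Fx = (-3119/3200) / (-3119/800) = 1/4
check: Δy/Fy = (-7173/3200) / (-7173/800) = 1/4 ✓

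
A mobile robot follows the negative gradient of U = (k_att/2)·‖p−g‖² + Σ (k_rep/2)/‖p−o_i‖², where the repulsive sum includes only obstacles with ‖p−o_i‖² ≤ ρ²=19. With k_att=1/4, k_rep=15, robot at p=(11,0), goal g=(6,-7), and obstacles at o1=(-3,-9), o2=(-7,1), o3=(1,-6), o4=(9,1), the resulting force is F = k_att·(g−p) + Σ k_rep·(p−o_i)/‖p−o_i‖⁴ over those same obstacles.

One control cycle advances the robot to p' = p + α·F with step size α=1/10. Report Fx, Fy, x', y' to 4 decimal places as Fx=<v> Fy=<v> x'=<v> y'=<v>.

Fx=-0.0500 Fy=-2.3500 x'=10.9950 y'=-0.2350

F_att = 1/4·(g−p) = 1/4·(-5,-7) = (-1.2500,-1.7500)
o1: d²=277 > ρ²=19 → inactive
o2: d²=325 > ρ²=19 → inactive
o3: d²=136 > ρ²=19 → inactive
o4: d²=5 ≤ ρ²=19; F_rep = 15·(2,-1)/5² = (1.2000,-0.6000)
F = F_att + ΣF_rep = (-0.0500,-2.3500)
p' = p + 1/10·F = (10.9950,-0.2350)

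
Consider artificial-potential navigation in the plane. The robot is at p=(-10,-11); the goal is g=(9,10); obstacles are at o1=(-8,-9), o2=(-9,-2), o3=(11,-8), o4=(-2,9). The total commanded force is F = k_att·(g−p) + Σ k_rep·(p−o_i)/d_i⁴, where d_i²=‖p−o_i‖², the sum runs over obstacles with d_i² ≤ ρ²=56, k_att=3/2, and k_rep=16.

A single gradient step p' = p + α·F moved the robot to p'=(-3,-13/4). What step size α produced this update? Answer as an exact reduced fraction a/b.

α = 1/4

F_att = 3/2·(g−p) = 3/2·(19,21) = (28.5000,31.5000)
o1: d²=8 ≤ ρ²=56; F_rep = 16·(-2,-2)/8² = (-0.5000,-0.5000)
o2: d²=82 > ρ²=56 → inactive
o3: d²=450 > ρ²=56 → inactive
o4: d²=464 > ρ²=56 → inactive
F = F_att + ΣF_rep = (28.0000,31.0000)
Δp = p'−p = (7.0000,7.7500); α = Δx/Fx = (7) / (28) = 1/4
check: Δy/Fy = (31/4) / (31) = 1/4 ✓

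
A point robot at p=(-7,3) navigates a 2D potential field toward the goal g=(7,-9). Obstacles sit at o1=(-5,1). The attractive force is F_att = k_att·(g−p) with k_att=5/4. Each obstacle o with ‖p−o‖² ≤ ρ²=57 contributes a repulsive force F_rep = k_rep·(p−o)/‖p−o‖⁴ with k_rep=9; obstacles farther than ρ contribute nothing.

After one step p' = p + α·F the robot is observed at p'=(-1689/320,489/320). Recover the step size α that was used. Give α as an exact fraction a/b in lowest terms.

α = 1/10

F_att = 5/4·(g−p) = 5/4·(14,-12) = (17.5000,-15.0000)
o1: d²=8 ≤ ρ²=57; F_rep = 9·(-2,2)/8² = (-0.2812,0.2812)
F = F_att + ΣF_rep = (17.2188,-14.7188)
Δp = p'−p = (1.7219,-1.4719); α = Δx/Fx = (551/320) / (551/32) = 1/10
check: Δy/Fy = (-471/320) / (-471/32) = 1/10 ✓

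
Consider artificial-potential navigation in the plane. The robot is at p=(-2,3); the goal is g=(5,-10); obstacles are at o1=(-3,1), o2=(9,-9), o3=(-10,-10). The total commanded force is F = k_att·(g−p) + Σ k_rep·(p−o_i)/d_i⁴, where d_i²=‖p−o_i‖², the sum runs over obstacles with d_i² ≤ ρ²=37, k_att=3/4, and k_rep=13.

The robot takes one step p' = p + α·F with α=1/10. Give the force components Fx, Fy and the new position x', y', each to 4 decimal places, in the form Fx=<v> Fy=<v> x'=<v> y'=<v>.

F_att = 3/4·(g−p) = 3/4·(7,-13) = (5.2500,-9.7500)
o1: d²=5 ≤ ρ²=37; F_rep = 13·(1,2)/5² = (0.5200,1.0400)
o2: d²=265 > ρ²=37 → inactive
o3: d²=233 > ρ²=37 → inactive
F = F_att + ΣF_rep = (5.7700,-8.7100)
p' = p + 1/10·F = (-1.4230,2.1290)

Fx=5.7700 Fy=-8.7100 x'=-1.4230 y'=2.1290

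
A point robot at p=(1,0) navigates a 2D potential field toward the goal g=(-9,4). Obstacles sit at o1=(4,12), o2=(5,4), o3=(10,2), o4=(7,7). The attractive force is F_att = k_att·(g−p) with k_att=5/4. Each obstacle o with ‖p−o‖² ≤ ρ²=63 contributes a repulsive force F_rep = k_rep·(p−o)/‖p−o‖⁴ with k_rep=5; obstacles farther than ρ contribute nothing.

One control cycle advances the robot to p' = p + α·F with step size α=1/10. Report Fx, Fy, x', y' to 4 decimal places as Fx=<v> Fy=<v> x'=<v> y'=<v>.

F_att = 5/4·(g−p) = 5/4·(-10,4) = (-12.5000,5.0000)
o1: d²=153 > ρ²=63 → inactive
o2: d²=32 ≤ ρ²=63; F_rep = 5·(-4,-4)/32² = (-0.0195,-0.0195)
o3: d²=85 > ρ²=63 → inactive
o4: d²=85 > ρ²=63 → inactive
F = F_att + ΣF_rep = (-12.5195,4.9805)
p' = p + 1/10·F = (-0.2520,0.4980)

Fx=-12.5195 Fy=4.9805 x'=-0.2520 y'=0.4980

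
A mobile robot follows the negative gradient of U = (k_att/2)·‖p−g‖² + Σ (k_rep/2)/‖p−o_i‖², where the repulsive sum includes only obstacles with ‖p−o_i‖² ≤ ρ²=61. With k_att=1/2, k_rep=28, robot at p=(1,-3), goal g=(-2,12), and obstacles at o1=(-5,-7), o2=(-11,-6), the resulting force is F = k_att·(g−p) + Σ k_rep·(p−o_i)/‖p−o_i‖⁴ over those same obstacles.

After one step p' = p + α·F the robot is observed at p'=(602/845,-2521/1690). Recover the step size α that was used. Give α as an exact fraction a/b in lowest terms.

F_att = 1/2·(g−p) = 1/2·(-3,15) = (-1.5000,7.5000)
o1: d²=52 ≤ ρ²=61; F_rep = 28·(6,4)/52² = (0.0621,0.0414)
o2: d²=153 > ρ²=61 → inactive
F = F_att + ΣF_rep = (-1.4379,7.5414)
Δp = p'−p = (-0.2876,1.5083); α = Δx/Fx = (-243/845) / (-243/169) = 1/5
check: Δy/Fy = (2549/1690) / (2549/338) = 1/5 ✓

α = 1/5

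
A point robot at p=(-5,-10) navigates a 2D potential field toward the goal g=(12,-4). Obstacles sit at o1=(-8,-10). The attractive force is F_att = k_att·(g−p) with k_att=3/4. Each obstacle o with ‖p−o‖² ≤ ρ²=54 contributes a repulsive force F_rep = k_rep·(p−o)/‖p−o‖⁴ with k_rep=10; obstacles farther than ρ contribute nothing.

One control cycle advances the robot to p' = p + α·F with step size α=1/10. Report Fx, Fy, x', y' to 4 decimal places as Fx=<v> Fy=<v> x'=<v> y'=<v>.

Fx=13.1204 Fy=4.5000 x'=-3.6880 y'=-9.5500

F_att = 3/4·(g−p) = 3/4·(17,6) = (12.7500,4.5000)
o1: d²=9 ≤ ρ²=54; F_rep = 10·(3,0)/9² = (0.3704,0.0000)
F = F_att + ΣF_rep = (13.1204,4.5000)
p' = p + 1/10·F = (-3.6880,-9.5500)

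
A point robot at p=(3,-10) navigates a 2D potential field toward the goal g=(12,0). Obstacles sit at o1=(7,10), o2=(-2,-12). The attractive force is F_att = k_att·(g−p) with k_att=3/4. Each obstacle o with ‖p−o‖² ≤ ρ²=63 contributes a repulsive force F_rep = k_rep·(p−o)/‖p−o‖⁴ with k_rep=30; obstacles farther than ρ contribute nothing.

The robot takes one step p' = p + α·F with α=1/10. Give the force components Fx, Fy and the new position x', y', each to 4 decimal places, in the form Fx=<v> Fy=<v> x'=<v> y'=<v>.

Fx=6.9284 Fy=7.5713 x'=3.6928 y'=-9.2429

F_att = 3/4·(g−p) = 3/4·(9,10) = (6.7500,7.5000)
o1: d²=416 > ρ²=63 → inactive
o2: d²=29 ≤ ρ²=63; F_rep = 30·(5,2)/29² = (0.1784,0.0713)
F = F_att + ΣF_rep = (6.9284,7.5713)
p' = p + 1/10·F = (3.6928,-9.2429)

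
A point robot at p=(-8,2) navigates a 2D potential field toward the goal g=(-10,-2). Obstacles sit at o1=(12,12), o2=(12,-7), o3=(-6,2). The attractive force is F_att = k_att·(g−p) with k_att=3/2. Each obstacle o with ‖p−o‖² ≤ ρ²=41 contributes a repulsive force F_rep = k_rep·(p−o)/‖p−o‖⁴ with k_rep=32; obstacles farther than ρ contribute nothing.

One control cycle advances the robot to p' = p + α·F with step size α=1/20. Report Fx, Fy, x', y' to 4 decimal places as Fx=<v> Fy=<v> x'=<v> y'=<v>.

F_att = 3/2·(g−p) = 3/2·(-2,-4) = (-3.0000,-6.0000)
o1: d²=500 > ρ²=41 → inactive
o2: d²=481 > ρ²=41 → inactive
o3: d²=4 ≤ ρ²=41; F_rep = 32·(-2,0)/4² = (-4.0000,0.0000)
F = F_att + ΣF_rep = (-7.0000,-6.0000)
p' = p + 1/20·F = (-8.3500,1.7000)

Fx=-7.0000 Fy=-6.0000 x'=-8.3500 y'=1.7000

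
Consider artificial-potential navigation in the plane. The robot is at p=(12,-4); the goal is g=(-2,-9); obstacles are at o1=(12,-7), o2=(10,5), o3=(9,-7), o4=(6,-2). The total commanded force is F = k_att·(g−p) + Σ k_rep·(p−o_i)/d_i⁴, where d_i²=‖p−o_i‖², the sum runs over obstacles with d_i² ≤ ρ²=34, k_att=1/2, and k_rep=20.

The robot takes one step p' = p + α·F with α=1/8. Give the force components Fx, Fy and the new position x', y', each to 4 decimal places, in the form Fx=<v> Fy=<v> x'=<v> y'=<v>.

Fx=-6.8148 Fy=-1.5741 x'=11.1481 y'=-4.1968

F_att = 1/2·(g−p) = 1/2·(-14,-5) = (-7.0000,-2.5000)
o1: d²=9 ≤ ρ²=34; F_rep = 20·(0,3)/9² = (0.0000,0.7407)
o2: d²=85 > ρ²=34 → inactive
o3: d²=18 ≤ ρ²=34; F_rep = 20·(3,3)/18² = (0.1852,0.1852)
o4: d²=40 > ρ²=34 → inactive
F = F_att + ΣF_rep = (-6.8148,-1.5741)
p' = p + 1/8·F = (11.1481,-4.1968)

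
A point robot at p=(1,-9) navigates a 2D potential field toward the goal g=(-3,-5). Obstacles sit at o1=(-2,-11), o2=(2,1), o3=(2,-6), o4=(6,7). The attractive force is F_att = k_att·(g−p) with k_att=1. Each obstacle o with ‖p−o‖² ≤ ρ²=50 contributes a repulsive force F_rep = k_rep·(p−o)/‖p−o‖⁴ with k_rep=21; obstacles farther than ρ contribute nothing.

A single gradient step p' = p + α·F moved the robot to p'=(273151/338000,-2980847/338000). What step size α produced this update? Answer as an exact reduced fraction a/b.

α = 1/20

F_att = 1·(g−p) = 1·(-4,4) = (-4.0000,4.0000)
o1: d²=13 ≤ ρ²=50; F_rep = 21·(3,2)/13² = (0.3728,0.2485)
o2: d²=101 > ρ²=50 → inactive
o3: d²=10 ≤ ρ²=50; F_rep = 21·(-1,-3)/10² = (-0.2100,-0.6300)
o4: d²=281 > ρ²=50 → inactive
F = F_att + ΣF_rep = (-3.8372,3.6185)
Δp = p'−p = (-0.1919,0.1809); α = Δx/Fx = (-64849/338000) / (-64849/16900) = 1/20
check: Δy/Fy = (61153/338000) / (61153/16900) = 1/20 ✓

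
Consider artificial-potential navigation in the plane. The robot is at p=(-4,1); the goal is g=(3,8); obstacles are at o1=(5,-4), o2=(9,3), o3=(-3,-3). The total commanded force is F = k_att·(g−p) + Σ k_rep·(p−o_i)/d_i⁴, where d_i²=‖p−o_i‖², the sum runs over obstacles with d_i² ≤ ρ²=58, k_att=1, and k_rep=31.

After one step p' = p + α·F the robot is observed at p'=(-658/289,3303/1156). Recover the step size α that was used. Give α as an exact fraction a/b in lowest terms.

α = 1/4

F_att = 1·(g−p) = 1·(7,7) = (7.0000,7.0000)
o1: d²=106 > ρ²=58 → inactive
o2: d²=173 > ρ²=58 → inactive
o3: d²=17 ≤ ρ²=58; F_rep = 31·(-1,4)/17² = (-0.1073,0.4291)
F = F_att + ΣF_rep = (6.8927,7.4291)
Δp = p'−p = (1.7232,1.8573); α = Δx/Fx = (498/289) / (1992/289) = 1/4
check: Δy/Fy = (2147/1156) / (2147/289) = 1/4 ✓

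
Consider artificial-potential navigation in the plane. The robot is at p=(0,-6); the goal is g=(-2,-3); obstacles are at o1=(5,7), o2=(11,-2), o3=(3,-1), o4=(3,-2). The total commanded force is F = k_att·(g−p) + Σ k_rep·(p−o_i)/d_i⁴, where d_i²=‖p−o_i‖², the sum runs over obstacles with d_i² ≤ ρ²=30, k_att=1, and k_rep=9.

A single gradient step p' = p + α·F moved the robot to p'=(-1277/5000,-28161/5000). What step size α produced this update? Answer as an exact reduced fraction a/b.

α = 1/8

F_att = 1·(g−p) = 1·(-2,3) = (-2.0000,3.0000)
o1: d²=194 > ρ²=30 → inactive
o2: d²=137 > ρ²=30 → inactive
o3: d²=34 > ρ²=30 → inactive
o4: d²=25 ≤ ρ²=30; F_rep = 9·(-3,-4)/25² = (-0.0432,-0.0576)
F = F_att + ΣF_rep = (-2.0432,2.9424)
Δp = p'−p = (-0.2554,0.3678); α = Δx/Fx = (-1277/5000) / (-1277/625) = 1/8
check: Δy/Fy = (1839/5000) / (1839/625) = 1/8 ✓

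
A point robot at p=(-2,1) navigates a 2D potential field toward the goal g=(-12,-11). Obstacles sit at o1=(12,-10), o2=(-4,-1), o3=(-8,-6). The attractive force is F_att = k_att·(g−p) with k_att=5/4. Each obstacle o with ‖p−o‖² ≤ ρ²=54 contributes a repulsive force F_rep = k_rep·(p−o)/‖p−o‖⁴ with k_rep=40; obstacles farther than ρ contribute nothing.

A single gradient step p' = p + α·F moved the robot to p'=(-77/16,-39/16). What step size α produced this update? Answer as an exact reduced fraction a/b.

α = 1/4

F_att = 5/4·(g−p) = 5/4·(-10,-12) = (-12.5000,-15.0000)
o1: d²=317 > ρ²=54 → inactive
o2: d²=8 ≤ ρ²=54; F_rep = 40·(2,2)/8² = (1.2500,1.2500)
o3: d²=85 > ρ²=54 → inactive
F = F_att + ΣF_rep = (-11.2500,-13.7500)
Δp = p'−p = (-2.8125,-3.4375); α = Δx/Fx = (-45/16) / (-45/4) = 1/4
check: Δy/Fy = (-55/16) / (-55/4) = 1/4 ✓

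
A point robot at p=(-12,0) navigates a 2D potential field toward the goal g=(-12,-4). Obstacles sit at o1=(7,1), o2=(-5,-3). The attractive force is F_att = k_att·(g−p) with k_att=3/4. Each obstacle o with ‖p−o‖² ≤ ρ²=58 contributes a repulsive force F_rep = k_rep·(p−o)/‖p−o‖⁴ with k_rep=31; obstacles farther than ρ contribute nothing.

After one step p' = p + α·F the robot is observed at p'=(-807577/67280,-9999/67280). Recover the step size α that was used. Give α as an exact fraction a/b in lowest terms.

α = 1/20

F_att = 3/4·(g−p) = 3/4·(0,-4) = (0.0000,-3.0000)
o1: d²=362 > ρ²=58 → inactive
o2: d²=58 ≤ ρ²=58; F_rep = 31·(-7,3)/58² = (-0.0645,0.0276)
F = F_att + ΣF_rep = (-0.0645,-2.9724)
Δp = p'−p = (-0.0032,-0.1486); α = Δx/Fx = (-217/67280) / (-217/3364) = 1/20
check: Δy/Fy = (-9999/67280) / (-9999/3364) = 1/20 ✓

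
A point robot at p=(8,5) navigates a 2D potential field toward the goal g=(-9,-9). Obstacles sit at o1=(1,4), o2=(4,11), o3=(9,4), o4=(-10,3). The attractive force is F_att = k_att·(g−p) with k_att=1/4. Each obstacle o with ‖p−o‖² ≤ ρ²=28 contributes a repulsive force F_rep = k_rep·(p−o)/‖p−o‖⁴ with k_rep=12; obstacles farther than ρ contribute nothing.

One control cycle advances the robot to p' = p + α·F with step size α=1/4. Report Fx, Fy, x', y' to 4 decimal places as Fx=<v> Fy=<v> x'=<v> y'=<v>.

F_att = 1/4·(g−p) = 1/4·(-17,-14) = (-4.2500,-3.5000)
o1: d²=50 > ρ²=28 → inactive
o2: d²=52 > ρ²=28 → inactive
o3: d²=2 ≤ ρ²=28; F_rep = 12·(-1,1)/2² = (-3.0000,3.0000)
o4: d²=328 > ρ²=28 → inactive
F = F_att + ΣF_rep = (-7.2500,-0.5000)
p' = p + 1/4·F = (6.1875,4.8750)

Fx=-7.2500 Fy=-0.5000 x'=6.1875 y'=4.8750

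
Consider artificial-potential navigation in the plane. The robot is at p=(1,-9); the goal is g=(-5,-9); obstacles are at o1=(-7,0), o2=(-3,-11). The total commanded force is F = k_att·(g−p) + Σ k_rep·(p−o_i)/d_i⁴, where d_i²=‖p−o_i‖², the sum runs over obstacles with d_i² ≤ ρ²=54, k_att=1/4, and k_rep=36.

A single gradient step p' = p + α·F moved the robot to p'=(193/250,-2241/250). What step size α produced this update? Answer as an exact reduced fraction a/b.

α = 1/5

F_att = 1/4·(g−p) = 1/4·(-6,0) = (-1.5000,0.0000)
o1: d²=145 > ρ²=54 → inactive
o2: d²=20 ≤ ρ²=54; F_rep = 36·(4,2)/20² = (0.3600,0.1800)
F = F_att + ΣF_rep = (-1.1400,0.1800)
Δp = p'−p = (-0.2280,0.0360); α = Δx/Fx = (-57/250) / (-57/50) = 1/5
check: Δy/Fy = (9/250) / (9/50) = 1/5 ✓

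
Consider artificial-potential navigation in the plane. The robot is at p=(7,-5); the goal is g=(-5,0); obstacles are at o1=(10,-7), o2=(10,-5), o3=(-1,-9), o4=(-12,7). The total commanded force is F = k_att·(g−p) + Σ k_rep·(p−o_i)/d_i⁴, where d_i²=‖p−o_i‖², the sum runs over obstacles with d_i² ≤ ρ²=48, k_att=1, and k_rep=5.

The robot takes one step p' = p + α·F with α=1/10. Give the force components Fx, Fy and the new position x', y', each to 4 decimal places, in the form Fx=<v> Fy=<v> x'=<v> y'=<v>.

Fx=-12.2739 Fy=5.0592 x'=5.7726 y'=-4.4941

F_att = 1·(g−p) = 1·(-12,5) = (-12.0000,5.0000)
o1: d²=13 ≤ ρ²=48; F_rep = 5·(-3,2)/13² = (-0.0888,0.0592)
o2: d²=9 ≤ ρ²=48; F_rep = 5·(-3,0)/9² = (-0.1852,0.0000)
o3: d²=80 > ρ²=48 → inactive
o4: d²=505 > ρ²=48 → inactive
F = F_att + ΣF_rep = (-12.2739,5.0592)
p' = p + 1/10·F = (5.7726,-4.4941)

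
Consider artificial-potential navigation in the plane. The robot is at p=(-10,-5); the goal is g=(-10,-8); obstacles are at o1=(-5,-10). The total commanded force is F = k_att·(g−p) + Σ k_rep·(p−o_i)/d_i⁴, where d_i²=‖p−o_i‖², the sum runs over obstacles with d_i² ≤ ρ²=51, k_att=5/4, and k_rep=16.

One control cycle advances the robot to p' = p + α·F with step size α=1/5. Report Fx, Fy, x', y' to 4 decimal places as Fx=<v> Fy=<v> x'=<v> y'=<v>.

Fx=-0.0320 Fy=-3.7180 x'=-10.0064 y'=-5.7436

F_att = 5/4·(g−p) = 5/4·(0,-3) = (0.0000,-3.7500)
o1: d²=50 ≤ ρ²=51; F_rep = 16·(-5,5)/50² = (-0.0320,0.0320)
F = F_att + ΣF_rep = (-0.0320,-3.7180)
p' = p + 1/5·F = (-10.0064,-5.7436)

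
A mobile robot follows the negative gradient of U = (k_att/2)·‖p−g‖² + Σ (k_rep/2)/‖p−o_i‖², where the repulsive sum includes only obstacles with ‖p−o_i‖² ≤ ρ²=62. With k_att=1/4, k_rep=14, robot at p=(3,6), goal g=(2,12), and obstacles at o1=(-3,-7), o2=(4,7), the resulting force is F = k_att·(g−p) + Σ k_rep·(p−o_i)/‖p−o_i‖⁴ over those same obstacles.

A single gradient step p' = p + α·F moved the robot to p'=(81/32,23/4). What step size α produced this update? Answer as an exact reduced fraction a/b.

F_att = 1/4·(g−p) = 1/4·(-1,6) = (-0.2500,1.5000)
o1: d²=205 > ρ²=62 → inactive
o2: d²=2 ≤ ρ²=62; F_rep = 14·(-1,-1)/2² = (-3.5000,-3.5000)
F = F_att + ΣF_rep = (-3.7500,-2.0000)
Δp = p'−p = (-0.4688,-0.2500); α = Δx/Fx = (-15/32) / (-15/4) = 1/8
check: Δy/Fy = (-1/4) / (-2) = 1/8 ✓

α = 1/8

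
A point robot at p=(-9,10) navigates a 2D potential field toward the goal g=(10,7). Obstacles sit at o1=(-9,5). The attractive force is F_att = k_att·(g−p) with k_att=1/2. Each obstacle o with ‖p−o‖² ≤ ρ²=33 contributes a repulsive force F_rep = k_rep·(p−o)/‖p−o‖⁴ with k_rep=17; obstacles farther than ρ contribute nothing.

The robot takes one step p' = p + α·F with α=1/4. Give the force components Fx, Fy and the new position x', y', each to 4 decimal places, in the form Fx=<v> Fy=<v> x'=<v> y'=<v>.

F_att = 1/2·(g−p) = 1/2·(19,-3) = (9.5000,-1.5000)
o1: d²=25 ≤ ρ²=33; F_rep = 17·(0,5)/25² = (0.0000,0.1360)
F = F_att + ΣF_rep = (9.5000,-1.3640)
p' = p + 1/4·F = (-6.6250,9.6590)

Fx=9.5000 Fy=-1.3640 x'=-6.6250 y'=9.6590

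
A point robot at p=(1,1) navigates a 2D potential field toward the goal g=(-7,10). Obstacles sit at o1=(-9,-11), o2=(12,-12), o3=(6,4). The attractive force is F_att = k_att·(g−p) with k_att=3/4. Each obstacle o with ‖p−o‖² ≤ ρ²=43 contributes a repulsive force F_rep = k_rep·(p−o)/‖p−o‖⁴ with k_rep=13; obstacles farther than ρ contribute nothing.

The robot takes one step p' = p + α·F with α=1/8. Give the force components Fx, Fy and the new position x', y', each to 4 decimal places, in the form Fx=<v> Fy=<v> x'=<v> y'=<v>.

Fx=-6.0562 Fy=6.7163 x'=0.2430 y'=1.8395

F_att = 3/4·(g−p) = 3/4·(-8,9) = (-6.0000,6.7500)
o1: d²=244 > ρ²=43 → inactive
o2: d²=290 > ρ²=43 → inactive
o3: d²=34 ≤ ρ²=43; F_rep = 13·(-5,-3)/34² = (-0.0562,-0.0337)
F = F_att + ΣF_rep = (-6.0562,6.7163)
p' = p + 1/8·F = (0.2430,1.8395)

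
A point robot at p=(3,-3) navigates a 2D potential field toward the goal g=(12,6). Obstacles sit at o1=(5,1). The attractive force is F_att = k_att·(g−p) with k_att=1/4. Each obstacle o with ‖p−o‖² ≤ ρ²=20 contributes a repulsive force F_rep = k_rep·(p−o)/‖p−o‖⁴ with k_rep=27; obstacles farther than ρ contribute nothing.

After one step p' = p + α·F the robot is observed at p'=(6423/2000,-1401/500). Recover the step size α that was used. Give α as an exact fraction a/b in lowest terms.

F_att = 1/4·(g−p) = 1/4·(9,9) = (2.2500,2.2500)
o1: d²=20 ≤ ρ²=20; F_rep = 27·(-2,-4)/20² = (-0.1350,-0.2700)
F = F_att + ΣF_rep = (2.1150,1.9800)
Δp = p'−p = (0.2115,0.1980); α = Δx/Fx = (423/2000) / (423/200) = 1/10
check: Δy/Fy = (99/500) / (99/50) = 1/10 ✓

α = 1/10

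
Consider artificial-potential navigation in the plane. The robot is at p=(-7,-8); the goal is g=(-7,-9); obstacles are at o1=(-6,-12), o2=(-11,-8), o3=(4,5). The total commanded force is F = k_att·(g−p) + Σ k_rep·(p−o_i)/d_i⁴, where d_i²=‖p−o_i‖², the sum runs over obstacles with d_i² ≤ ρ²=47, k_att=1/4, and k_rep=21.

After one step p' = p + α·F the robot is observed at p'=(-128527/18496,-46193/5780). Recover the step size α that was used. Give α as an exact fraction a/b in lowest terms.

α = 1/5

F_att = 1/4·(g−p) = 1/4·(0,-1) = (0.0000,-0.2500)
o1: d²=17 ≤ ρ²=47; F_rep = 21·(-1,4)/17² = (-0.0727,0.2907)
o2: d²=16 ≤ ρ²=47; F_rep = 21·(4,0)/16² = (0.3281,0.0000)
o3: d²=290 > ρ²=47 → inactive
F = F_att + ΣF_rep = (0.2555,0.0407)
Δp = p'−p = (0.0511,0.0081); α = Δx/Fx = (945/18496) / (4725/18496) = 1/5
check: Δy/Fy = (47/5780) / (47/1156) = 1/5 ✓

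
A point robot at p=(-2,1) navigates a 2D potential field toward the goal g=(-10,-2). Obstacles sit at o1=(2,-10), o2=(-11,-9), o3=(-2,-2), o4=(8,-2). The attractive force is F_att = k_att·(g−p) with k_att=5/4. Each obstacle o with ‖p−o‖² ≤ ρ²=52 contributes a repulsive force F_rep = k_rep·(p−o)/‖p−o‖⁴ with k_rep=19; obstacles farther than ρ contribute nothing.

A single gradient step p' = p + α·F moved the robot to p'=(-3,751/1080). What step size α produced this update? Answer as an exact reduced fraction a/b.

α = 1/10

F_att = 5/4·(g−p) = 5/4·(-8,-3) = (-10.0000,-3.7500)
o1: d²=137 > ρ²=52 → inactive
o2: d²=181 > ρ²=52 → inactive
o3: d²=9 ≤ ρ²=52; F_rep = 19·(0,3)/9² = (0.0000,0.7037)
o4: d²=109 > ρ²=52 → inactive
F = F_att + ΣF_rep = (-10.0000,-3.0463)
Δp = p'−p = (-1.0000,-0.3046); α = Δx/Fx = (-1) / (-10) = 1/10
check: Δy/Fy = (-329/1080) / (-329/108) = 1/10 ✓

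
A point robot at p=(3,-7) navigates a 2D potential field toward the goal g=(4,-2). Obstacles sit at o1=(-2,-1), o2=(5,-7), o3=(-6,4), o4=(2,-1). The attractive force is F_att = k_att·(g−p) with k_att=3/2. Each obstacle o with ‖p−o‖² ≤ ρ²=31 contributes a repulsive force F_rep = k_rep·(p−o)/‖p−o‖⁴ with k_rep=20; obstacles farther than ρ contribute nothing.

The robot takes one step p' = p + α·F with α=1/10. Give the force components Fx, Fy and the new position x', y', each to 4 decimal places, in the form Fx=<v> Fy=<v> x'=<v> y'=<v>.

F_att = 3/2·(g−p) = 3/2·(1,5) = (1.5000,7.5000)
o1: d²=61 > ρ²=31 → inactive
o2: d²=4 ≤ ρ²=31; F_rep = 20·(-2,0)/4² = (-2.5000,0.0000)
o3: d²=202 > ρ²=31 → inactive
o4: d²=37 > ρ²=31 → inactive
F = F_att + ΣF_rep = (-1.0000,7.5000)
p' = p + 1/10·F = (2.9000,-6.2500)

Fx=-1.0000 Fy=7.5000 x'=2.9000 y'=-6.2500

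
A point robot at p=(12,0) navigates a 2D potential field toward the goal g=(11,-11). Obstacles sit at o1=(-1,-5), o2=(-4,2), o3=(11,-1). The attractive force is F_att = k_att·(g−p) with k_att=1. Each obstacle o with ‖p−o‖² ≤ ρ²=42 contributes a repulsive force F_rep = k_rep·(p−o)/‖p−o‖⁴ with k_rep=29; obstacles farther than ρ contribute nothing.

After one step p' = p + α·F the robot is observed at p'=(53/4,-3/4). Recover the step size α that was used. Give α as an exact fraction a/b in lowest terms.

α = 1/5

F_att = 1·(g−p) = 1·(-1,-11) = (-1.0000,-11.0000)
o1: d²=194 > ρ²=42 → inactive
o2: d²=260 > ρ²=42 → inactive
o3: d²=2 ≤ ρ²=42; F_rep = 29·(1,1)/2² = (7.2500,7.2500)
F = F_att + ΣF_rep = (6.2500,-3.7500)
Δp = p'−p = (1.2500,-0.7500); α = Δx/Fx = (5/4) / (25/4) = 1/5
check: Δy/Fy = (-3/4) / (-15/4) = 1/5 ✓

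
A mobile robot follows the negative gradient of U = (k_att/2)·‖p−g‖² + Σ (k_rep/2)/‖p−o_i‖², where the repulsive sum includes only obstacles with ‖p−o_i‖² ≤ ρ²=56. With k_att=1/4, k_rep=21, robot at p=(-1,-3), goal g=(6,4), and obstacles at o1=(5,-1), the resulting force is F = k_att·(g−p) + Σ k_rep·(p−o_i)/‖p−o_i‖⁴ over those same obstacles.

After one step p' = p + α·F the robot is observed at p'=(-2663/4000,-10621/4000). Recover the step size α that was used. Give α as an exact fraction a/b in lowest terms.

α = 1/5

F_att = 1/4·(g−p) = 1/4·(7,7) = (1.7500,1.7500)
o1: d²=40 ≤ ρ²=56; F_rep = 21·(-6,-2)/40² = (-0.0788,-0.0262)
F = F_att + ΣF_rep = (1.6712,1.7237)
Δp = p'−p = (0.3342,0.3448); α = Δx/Fx = (1337/4000) / (1337/800) = 1/5
check: Δy/Fy = (1379/4000) / (1379/800) = 1/5 ✓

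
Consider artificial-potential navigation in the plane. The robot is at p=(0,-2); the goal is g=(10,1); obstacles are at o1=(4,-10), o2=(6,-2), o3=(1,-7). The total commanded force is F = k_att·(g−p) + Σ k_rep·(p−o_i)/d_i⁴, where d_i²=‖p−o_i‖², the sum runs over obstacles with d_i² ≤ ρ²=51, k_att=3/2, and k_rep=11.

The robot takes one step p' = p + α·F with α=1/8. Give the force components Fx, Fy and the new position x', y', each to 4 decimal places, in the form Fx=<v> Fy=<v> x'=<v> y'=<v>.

Fx=14.9328 Fy=4.5814 x'=1.8666 y'=-1.4273

F_att = 3/2·(g−p) = 3/2·(10,3) = (15.0000,4.5000)
o1: d²=80 > ρ²=51 → inactive
o2: d²=36 ≤ ρ²=51; F_rep = 11·(-6,0)/36² = (-0.0509,0.0000)
o3: d²=26 ≤ ρ²=51; F_rep = 11·(-1,5)/26² = (-0.0163,0.0814)
F = F_att + ΣF_rep = (14.9328,4.5814)
p' = p + 1/8·F = (1.8666,-1.4273)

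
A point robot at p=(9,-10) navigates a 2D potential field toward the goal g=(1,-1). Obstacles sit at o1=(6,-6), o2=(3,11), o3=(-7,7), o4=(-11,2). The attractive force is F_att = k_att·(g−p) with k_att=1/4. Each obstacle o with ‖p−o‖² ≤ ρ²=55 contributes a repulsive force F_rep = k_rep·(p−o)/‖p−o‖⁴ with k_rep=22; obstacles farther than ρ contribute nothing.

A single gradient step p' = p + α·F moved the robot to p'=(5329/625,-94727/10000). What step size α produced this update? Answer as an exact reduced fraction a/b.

α = 1/4

F_att = 1/4·(g−p) = 1/4·(-8,9) = (-2.0000,2.2500)
o1: d²=25 ≤ ρ²=55; F_rep = 22·(3,-4)/25² = (0.1056,-0.1408)
o2: d²=477 > ρ²=55 → inactive
o3: d²=545 > ρ²=55 → inactive
o4: d²=544 > ρ²=55 → inactive
F = F_att + ΣF_rep = (-1.8944,2.1092)
Δp = p'−p = (-0.4736,0.5273); α = Δx/Fx = (-296/625) / (-1184/625) = 1/4
check: Δy/Fy = (5273/10000) / (5273/2500) = 1/4 ✓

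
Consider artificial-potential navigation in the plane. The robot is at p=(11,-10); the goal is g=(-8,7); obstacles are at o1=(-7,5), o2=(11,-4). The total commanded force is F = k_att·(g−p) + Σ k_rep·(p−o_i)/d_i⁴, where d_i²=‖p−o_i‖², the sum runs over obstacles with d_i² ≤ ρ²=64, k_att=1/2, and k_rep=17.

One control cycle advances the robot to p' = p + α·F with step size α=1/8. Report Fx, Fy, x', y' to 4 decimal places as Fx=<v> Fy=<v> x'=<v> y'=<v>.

Fx=-9.5000 Fy=8.4213 x'=9.8125 y'=-8.9473

F_att = 1/2·(g−p) = 1/2·(-19,17) = (-9.5000,8.5000)
o1: d²=549 > ρ²=64 → inactive
o2: d²=36 ≤ ρ²=64; F_rep = 17·(0,-6)/36² = (0.0000,-0.0787)
F = F_att + ΣF_rep = (-9.5000,8.4213)
p' = p + 1/8·F = (9.8125,-8.9473)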